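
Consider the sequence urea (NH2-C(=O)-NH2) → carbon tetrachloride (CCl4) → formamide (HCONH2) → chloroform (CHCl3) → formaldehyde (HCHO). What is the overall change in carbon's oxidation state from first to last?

Carbon oxidation states along the series — urea: +4, carbon tetrachloride: +4, formamide: +2, chloroform: +2, formaldehyde: 0.
Net change = 0 − (+4) = -4.

-4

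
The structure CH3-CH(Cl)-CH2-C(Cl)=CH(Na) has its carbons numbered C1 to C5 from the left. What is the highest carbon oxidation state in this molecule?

+1

Tallying each carbon's bonds:
C1: 1C, 3H → 0 − 3 = -3
C2: 2C, 1H, 1Cl → 0 − 1 + 1 = 0
C3: 2C, 2H → 0 − 2 = -2
C4: 3C, 1Cl → 0 + 1 = +1
C5: 2C, 1H, 1Na → 0 − 1 − 1 = -2
The highest value is +1.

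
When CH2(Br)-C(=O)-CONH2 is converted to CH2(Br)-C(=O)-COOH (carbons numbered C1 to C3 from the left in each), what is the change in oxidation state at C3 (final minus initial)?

0

Before: C3 has 1 bond to C, 2 bonds to O, 1 bond to N → oxidation state +3.
After: C3 has 1 bond to C, 3 bonds to O → oxidation state +3.
Δ = +3 − (+3) = 0, so no net redox change at C3.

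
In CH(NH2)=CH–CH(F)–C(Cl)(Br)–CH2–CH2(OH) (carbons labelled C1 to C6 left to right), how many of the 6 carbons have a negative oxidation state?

Bonds to more-electronegative neighbours contribute +1 each, bonds to H or metals contribute −1 each, and C–C bonds contribute 0. Tallying each carbon:
C1: 2C, 1H, 1N → 0 − 1 + 1 = 0
C2: 3C, 1H → 0 − 1 = -1
C3: 2C, 1H, 1F → 0 − 1 + 1 = 0
C4: 2C, 1Cl, 1Br → 0 + 1 + 1 = +2
C5: 2C, 2H → 0 − 2 = -2
C6: 1C, 2H, 1O → 0 − 2 + 1 = -1
3 carbons (C2, C5, C6) meet the condition.

3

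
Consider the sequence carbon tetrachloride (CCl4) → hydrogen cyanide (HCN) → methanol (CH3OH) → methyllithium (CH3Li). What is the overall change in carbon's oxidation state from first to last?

-8

Carbon oxidation states along the series — carbon tetrachloride: +4, hydrogen cyanide: +2, methanol: -2, methyllithium: -4.
Net change = -4 − (+4) = -8.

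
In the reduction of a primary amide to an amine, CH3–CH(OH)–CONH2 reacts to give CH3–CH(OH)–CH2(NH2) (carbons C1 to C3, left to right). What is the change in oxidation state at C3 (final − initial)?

Before: C3 has 1 bond to C, 2 bonds to O, 1 bond to N → oxidation state +3.
After: C3 has 1 bond to C, 2 bonds to H, 1 bond to N → oxidation state -1.
Δ = -1 − (+3) = -4, so this is a reduction at C3.

-4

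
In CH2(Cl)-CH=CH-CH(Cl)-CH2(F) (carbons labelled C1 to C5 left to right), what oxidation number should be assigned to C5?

Count +1 for every bond to an atom more electronegative than carbon and −1 for every bond to one less electronegative; C–C bonds are 0.
C5 has one bond to C (0), one bond to H (-1), one bond to F (+1), one bond to H (-1).
Oxidation state = 0 − 1 + 1 − 1 = -1.

-1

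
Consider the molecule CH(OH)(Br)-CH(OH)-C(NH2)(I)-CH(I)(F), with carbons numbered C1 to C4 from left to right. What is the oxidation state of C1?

+1

C1 has one bond to C (0), one bond to H (-1), one bond to O (+1), one bond to Br (+1).
Oxidation state = 0 − 1 + 1 + 1 = +1.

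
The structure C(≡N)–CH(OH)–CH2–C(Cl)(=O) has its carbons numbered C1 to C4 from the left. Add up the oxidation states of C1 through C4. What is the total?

Bonds to more-electronegative neighbours contribute +1 each, bonds to H or metals contribute −1 each, and C–C bonds contribute 0. Tallying each carbon:
C1: 1C, 3N → 0 + 3 = +3
C2: 2C, 1H, 1O → 0 − 1 + 1 = 0
C3: 2C, 2H → 0 − 2 = -2
C4: 1C, 2O, 1Cl → 0 + 2 + 1 = +3
Sum = +3 + 0 − 2 + 3 = +4.

+4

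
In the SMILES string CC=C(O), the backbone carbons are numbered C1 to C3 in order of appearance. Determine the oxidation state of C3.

Each bond to a more electronegative atom (O, N, halogen) counts +1, each bond to a less electronegative atom (H, metal, B, Si) counts −1, and each C–C bond counts 0.
C3 has a double bond to C (2×0 = 0), one bond to O (+1), one bond to H (-1).
Oxidation state = 0 + 1 − 1 = 0.

0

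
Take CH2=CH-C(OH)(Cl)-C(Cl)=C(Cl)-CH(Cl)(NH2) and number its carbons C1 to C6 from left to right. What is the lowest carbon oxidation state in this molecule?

Each bond to a more electronegative atom (O, N, halogen) counts +1, each bond to a less electronegative atom (H, metal, B, Si) counts −1, and each C–C bond counts 0. Tallying each carbon:
C1: 2C, 2H → 0 − 2 = -2
C2: 3C, 1H → 0 − 1 = -1
C3: 2C, 1O, 1Cl → 0 + 1 + 1 = +2
C4: 3C, 1Cl → 0 + 1 = +1
C5: 3C, 1Cl → 0 + 1 = +1
C6: 1C, 1H, 1N, 1Cl → 0 − 1 + 1 + 1 = +1
The lowest value is -2.

-2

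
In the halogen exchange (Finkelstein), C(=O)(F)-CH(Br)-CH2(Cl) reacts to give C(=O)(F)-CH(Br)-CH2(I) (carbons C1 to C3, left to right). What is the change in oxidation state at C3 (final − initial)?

0

Before: C3 has 1 bond to C, 2 bonds to H, 1 bond to Cl → oxidation state -1.
After: C3 has 1 bond to C, 2 bonds to H, 1 bond to I → oxidation state -1.
Δ = -1 − (-1) = 0, so no net redox change at C3.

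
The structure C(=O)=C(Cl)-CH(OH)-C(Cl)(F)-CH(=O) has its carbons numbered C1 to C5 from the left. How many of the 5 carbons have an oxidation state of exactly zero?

1

Each bond to a more electronegative atom (O, N, halogen) counts +1, each bond to a less electronegative atom (H, metal, B, Si) counts −1, and each C–C bond counts 0. Tallying each carbon:
C1: 2C, 2O → 0 + 2 = +2
C2: 3C, 1Cl → 0 + 1 = +1
C3: 2C, 1H, 1O → 0 − 1 + 1 = 0
C4: 2C, 1F, 1Cl → 0 + 1 + 1 = +2
C5: 1C, 1H, 2O → 0 − 1 + 2 = +1
1 carbon (C3) meets the condition.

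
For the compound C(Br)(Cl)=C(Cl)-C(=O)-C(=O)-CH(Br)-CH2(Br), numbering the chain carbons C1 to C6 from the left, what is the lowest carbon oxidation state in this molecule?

-1

Assign +1 per bond to O/N/halogen, −1 per bond to H or an electropositive element, and 0 per bond to carbon. Tallying each carbon:
C1: 2C, 1Cl, 1Br → 0 + 1 + 1 = +2
C2: 3C, 1Cl → 0 + 1 = +1
C3: 2C, 2O → 0 + 2 = +2
C4: 2C, 2O → 0 + 2 = +2
C5: 2C, 1H, 1Br → 0 − 1 + 1 = 0
C6: 1C, 2H, 1Br → 0 − 2 + 1 = -1
The lowest value is -1.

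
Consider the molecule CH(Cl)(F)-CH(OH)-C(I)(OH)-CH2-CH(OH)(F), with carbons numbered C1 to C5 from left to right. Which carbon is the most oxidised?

C3

Count +1 for every bond to an atom more electronegative than carbon and −1 for every bond to one less electronegative; C–C bonds are 0. Tallying each carbon:
C1: 1C, 1H, 1F, 1Cl → 0 − 1 + 1 + 1 = +1
C2: 2C, 1H, 1O → 0 − 1 + 1 = 0
C3: 2C, 1O, 1I → 0 + 1 + 1 = +2
C4: 2C, 2H → 0 − 2 = -2
C5: 1C, 1H, 1O, 1F → 0 − 1 + 1 + 1 = +1
The most oxidised carbon is C3 at +2.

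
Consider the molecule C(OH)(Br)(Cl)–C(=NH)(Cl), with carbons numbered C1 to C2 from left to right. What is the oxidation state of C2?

C2 has one bond to C (0), a double bond to N (2×+1 = +2), one bond to Cl (+1).
Oxidation state = 0 + 2 + 1 = +3.

+3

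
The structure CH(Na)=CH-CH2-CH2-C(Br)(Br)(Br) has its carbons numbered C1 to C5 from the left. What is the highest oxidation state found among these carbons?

Count +1 for every bond to an atom more electronegative than carbon and −1 for every bond to one less electronegative; C–C bonds are 0. Tallying each carbon:
C1: 2C, 1H, 1Na → 0 − 1 − 1 = -2
C2: 3C, 1H → 0 − 1 = -1
C3: 2C, 2H → 0 − 2 = -2
C4: 2C, 2H → 0 − 2 = -2
C5: 1C, 3Br → 0 + 3 = +3
The highest value is +3.

+3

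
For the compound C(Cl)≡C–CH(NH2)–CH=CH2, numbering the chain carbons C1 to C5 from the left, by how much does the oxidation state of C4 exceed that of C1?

C4: 3C, 1H → 0 − 1 = -1
C1: 3C, 1Cl → 0 + 1 = +1
Difference: -1 − (+1) = -2.

-2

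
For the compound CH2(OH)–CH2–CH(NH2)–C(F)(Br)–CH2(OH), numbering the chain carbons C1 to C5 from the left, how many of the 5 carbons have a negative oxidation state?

Each bond to a more electronegative atom (O, N, halogen) counts +1, each bond to a less electronegative atom (H, metal, B, Si) counts −1, and each C–C bond counts 0. Tallying each carbon:
C1: 1C, 2H, 1O → 0 − 2 + 1 = -1
C2: 2C, 2H → 0 − 2 = -2
C3: 2C, 1H, 1N → 0 − 1 + 1 = 0
C4: 2C, 1F, 1Br → 0 + 1 + 1 = +2
C5: 1C, 2H, 1O → 0 − 2 + 1 = -1
3 carbons (C1, C2, C5) meet the condition.

3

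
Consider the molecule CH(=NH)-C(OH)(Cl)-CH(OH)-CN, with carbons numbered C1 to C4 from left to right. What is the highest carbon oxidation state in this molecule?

Tallying each carbon's bonds:
C1: 1C, 1H, 2N → 0 − 1 + 2 = +1
C2: 2C, 1O, 1Cl → 0 + 1 + 1 = +2
C3: 2C, 1H, 1O → 0 − 1 + 1 = 0
C4: 1C, 3N → 0 + 3 = +3
The highest value is +3.

+3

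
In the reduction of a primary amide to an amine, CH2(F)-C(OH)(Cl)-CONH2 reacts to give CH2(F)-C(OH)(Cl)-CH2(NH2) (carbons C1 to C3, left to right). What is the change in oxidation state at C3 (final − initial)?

-4

Before: C3 has 1 bond to C, 2 bonds to O, 1 bond to N → oxidation state +3.
After: C3 has 1 bond to C, 2 bonds to H, 1 bond to N → oxidation state -1.
Δ = -1 − (+3) = -4, so this is a reduction at C3.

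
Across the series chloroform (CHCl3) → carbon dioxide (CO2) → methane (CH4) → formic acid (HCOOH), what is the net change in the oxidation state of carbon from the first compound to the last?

Carbon oxidation states along the series — chloroform: +2, carbon dioxide: +4, methane: -4, formic acid: +2.
Net change = +2 − (+2) = 0.

0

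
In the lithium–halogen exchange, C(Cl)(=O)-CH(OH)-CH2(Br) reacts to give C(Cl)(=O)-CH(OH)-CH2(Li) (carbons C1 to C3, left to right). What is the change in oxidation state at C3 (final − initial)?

-2

Before: C3 has 1 bond to C, 2 bonds to H, 1 bond to Br → oxidation state -1.
After: C3 has 1 bond to C, 2 bonds to H, 1 bond to Li → oxidation state -3.
Δ = -3 − (-1) = -2, so this is a reduction at C3.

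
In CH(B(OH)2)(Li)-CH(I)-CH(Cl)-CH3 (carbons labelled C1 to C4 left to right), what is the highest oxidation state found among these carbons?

0

Tallying each carbon's bonds:
C1: 1C, 1H, 1Li, 1B → 0 − 1 − 1 − 1 = -3
C2: 2C, 1H, 1I → 0 − 1 + 1 = 0
C3: 2C, 1H, 1Cl → 0 − 1 + 1 = 0
C4: 1C, 3H → 0 − 3 = -3
The highest value is 0.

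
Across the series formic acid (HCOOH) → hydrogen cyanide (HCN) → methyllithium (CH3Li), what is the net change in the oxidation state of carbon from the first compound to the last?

Carbon oxidation states along the series — formic acid: +2, hydrogen cyanide: +2, methyllithium: -4.
Net change = -4 − (+2) = -6.

-6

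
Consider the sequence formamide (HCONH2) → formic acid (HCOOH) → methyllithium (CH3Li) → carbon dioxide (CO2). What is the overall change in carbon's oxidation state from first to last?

Carbon oxidation states along the series — formamide: +2, formic acid: +2, methyllithium: -4, carbon dioxide: +4.
Net change = +4 − (+2) = +2.

+2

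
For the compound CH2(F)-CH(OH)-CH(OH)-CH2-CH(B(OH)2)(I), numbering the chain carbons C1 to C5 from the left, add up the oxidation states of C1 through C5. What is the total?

Tallying each carbon's bonds:
C1: 1C, 2H, 1F → 0 − 2 + 1 = -1
C2: 2C, 1H, 1O → 0 − 1 + 1 = 0
C3: 2C, 1H, 1O → 0 − 1 + 1 = 0
C4: 2C, 2H → 0 − 2 = -2
C5: 1C, 1H, 1I, 1B → 0 − 1 + 1 − 1 = -1
Sum = -1 + 0 + 0 − 2 − 1 = -4.

-4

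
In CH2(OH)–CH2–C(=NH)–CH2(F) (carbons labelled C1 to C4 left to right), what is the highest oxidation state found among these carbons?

+2

Count +1 for every bond to an atom more electronegative than carbon and −1 for every bond to one less electronegative; C–C bonds are 0. Tallying each carbon:
C1: 1C, 2H, 1O → 0 − 2 + 1 = -1
C2: 2C, 2H → 0 − 2 = -2
C3: 2C, 2N → 0 + 2 = +2
C4: 1C, 2H, 1F → 0 − 2 + 1 = -1
The highest value is +2.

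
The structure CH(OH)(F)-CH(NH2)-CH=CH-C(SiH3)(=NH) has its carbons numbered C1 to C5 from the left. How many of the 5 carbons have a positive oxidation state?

2

Count +1 for every bond to an atom more electronegative than carbon and −1 for every bond to one less electronegative; C–C bonds are 0. Tallying each carbon:
C1: 1C, 1H, 1O, 1F → 0 − 1 + 1 + 1 = +1
C2: 2C, 1H, 1N → 0 − 1 + 1 = 0
C3: 3C, 1H → 0 − 1 = -1
C4: 3C, 1H → 0 − 1 = -1
C5: 1C, 2N, 1Si → 0 + 2 − 1 = +1
2 carbons (C1, C5) meet the condition.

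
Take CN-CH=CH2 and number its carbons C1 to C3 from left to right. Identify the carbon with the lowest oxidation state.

Tallying each carbon's bonds:
C1: 1C, 3N → 0 + 3 = +3
C2: 3C, 1H → 0 − 1 = -1
C3: 2C, 2H → 0 − 2 = -2
The most reduced carbon is C3 at -2.

C3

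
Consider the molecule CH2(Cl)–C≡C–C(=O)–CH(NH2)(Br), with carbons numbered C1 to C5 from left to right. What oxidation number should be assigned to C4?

Each bond to a more electronegative atom (O, N, halogen) counts +1, each bond to a less electronegative atom (H, metal, B, Si) counts −1, and each C–C bond counts 0.
C4 has one bond to C (0), one bond to C (0), a double bond to O (2×+1 = +2).
Oxidation state = 0 + 0 + 2 = +2.

+2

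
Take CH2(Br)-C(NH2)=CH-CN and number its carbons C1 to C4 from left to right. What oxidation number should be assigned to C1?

-1

C1 has one bond to C (0), one bond to H (-1), one bond to Br (+1), one bond to H (-1).
Oxidation state = 0 − 1 + 1 − 1 = -1.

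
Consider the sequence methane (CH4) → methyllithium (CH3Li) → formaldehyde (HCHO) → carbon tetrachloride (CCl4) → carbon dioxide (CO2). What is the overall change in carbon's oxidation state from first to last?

Carbon oxidation states along the series — methane: -4, methyllithium: -4, formaldehyde: 0, carbon tetrachloride: +4, carbon dioxide: +4.
Net change = +4 − (-4) = +8.

+8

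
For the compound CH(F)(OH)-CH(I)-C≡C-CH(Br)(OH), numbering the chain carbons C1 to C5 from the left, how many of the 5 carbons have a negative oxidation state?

0

Count +1 for every bond to an atom more electronegative than carbon and −1 for every bond to one less electronegative; C–C bonds are 0. Tallying each carbon:
C1: 1C, 1H, 1O, 1F → 0 − 1 + 1 + 1 = +1
C2: 2C, 1H, 1I → 0 − 1 + 1 = 0
C3: 4C → 0 = 0
C4: 4C → 0 = 0
C5: 1C, 1H, 1O, 1Br → 0 − 1 + 1 + 1 = +1
0 carbons meet the condition.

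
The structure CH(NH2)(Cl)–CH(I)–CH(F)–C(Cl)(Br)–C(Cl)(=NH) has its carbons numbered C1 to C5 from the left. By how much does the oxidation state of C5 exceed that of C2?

C5: 1C, 2N, 1Cl → 0 + 2 + 1 = +3
C2: 2C, 1H, 1I → 0 − 1 + 1 = 0
Difference: +3 − (0) = +3.

+3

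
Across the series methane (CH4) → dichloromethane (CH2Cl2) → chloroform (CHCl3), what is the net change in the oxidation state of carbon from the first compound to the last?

+6

Carbon oxidation states along the series — methane: -4, dichloromethane: 0, chloroform: +2.
Net change = +2 − (-4) = +6.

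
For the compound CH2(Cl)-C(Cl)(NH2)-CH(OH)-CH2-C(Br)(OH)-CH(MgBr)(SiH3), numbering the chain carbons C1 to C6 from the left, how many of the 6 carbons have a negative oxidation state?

Count +1 for every bond to an atom more electronegative than carbon and −1 for every bond to one less electronegative; C–C bonds are 0. Tallying each carbon:
C1: 1C, 2H, 1Cl → 0 − 2 + 1 = -1
C2: 2C, 1N, 1Cl → 0 + 1 + 1 = +2
C3: 2C, 1H, 1O → 0 − 1 + 1 = 0
C4: 2C, 2H → 0 − 2 = -2
C5: 2C, 1O, 1Br → 0 + 1 + 1 = +2
C6: 1C, 1H, 1Mg, 1Si → 0 − 1 − 1 − 1 = -3
3 carbons (C1, C4, C6) meet the condition.

3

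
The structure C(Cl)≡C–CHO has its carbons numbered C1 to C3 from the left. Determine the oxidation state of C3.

C3 has one bond to C (0), a double bond to O (2×+1 = +2), one bond to H (-1).
Oxidation state = 0 + 2 − 1 = +1.

+1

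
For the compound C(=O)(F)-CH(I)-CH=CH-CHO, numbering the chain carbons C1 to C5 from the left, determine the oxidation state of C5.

Each bond to a more electronegative atom (O, N, halogen) counts +1, each bond to a less electronegative atom (H, metal, B, Si) counts −1, and each C–C bond counts 0.
C5 has one bond to C (0), one bond to H (-1), a double bond to O (2×+1 = +2).
Oxidation state = 0 − 1 + 2 = +1.

+1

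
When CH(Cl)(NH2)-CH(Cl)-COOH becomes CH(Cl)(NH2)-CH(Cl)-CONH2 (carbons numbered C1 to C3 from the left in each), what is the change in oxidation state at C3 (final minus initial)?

Before: C3 has 1 bond to C, 3 bonds to O → oxidation state +3.
After: C3 has 1 bond to C, 2 bonds to O, 1 bond to N → oxidation state +3.
Δ = +3 − (+3) = 0, so no net redox change at C3.

0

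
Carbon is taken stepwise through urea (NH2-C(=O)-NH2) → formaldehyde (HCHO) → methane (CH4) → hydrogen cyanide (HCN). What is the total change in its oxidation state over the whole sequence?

Carbon oxidation states along the series — urea: +4, formaldehyde: 0, methane: -4, hydrogen cyanide: +2.
Net change = +2 − (+4) = -2.

-2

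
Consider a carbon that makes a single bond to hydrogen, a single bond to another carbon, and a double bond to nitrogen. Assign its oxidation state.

Assign +1 per bond to O/N/halogen, −1 per bond to H or an electropositive element, and 0 per bond to carbon.
The carbon has one bond to C (0), one bond to H (-1), a double bond to N (2×+1 = +2).
Oxidation state = 0 − 1 + 2 = +1.

+1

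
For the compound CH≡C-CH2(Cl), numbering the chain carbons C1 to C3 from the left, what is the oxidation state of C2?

0

Assign +1 per bond to O/N/halogen, −1 per bond to H or an electropositive element, and 0 per bond to carbon.
C2 has a triple bond to C (3×0 = 0), one bond to C (0).
Oxidation state = 0 + 0 = 0.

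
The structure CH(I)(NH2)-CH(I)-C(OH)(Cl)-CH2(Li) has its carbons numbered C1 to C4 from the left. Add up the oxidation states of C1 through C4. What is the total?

Bonds to more-electronegative neighbours contribute +1 each, bonds to H or metals contribute −1 each, and C–C bonds contribute 0. Tallying each carbon:
C1: 1C, 1H, 1N, 1I → 0 − 1 + 1 + 1 = +1
C2: 2C, 1H, 1I → 0 − 1 + 1 = 0
C3: 2C, 1O, 1Cl → 0 + 1 + 1 = +2
C4: 1C, 2H, 1Li → 0 − 2 − 1 = -3
Sum = +1 + 0 + 2 − 3 = 0.

0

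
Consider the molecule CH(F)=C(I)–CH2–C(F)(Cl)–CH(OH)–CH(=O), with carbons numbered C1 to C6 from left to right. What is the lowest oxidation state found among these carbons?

-2

Count +1 for every bond to an atom more electronegative than carbon and −1 for every bond to one less electronegative; C–C bonds are 0. Tallying each carbon:
C1: 2C, 1H, 1F → 0 − 1 + 1 = 0
C2: 3C, 1I → 0 + 1 = +1
C3: 2C, 2H → 0 − 2 = -2
C4: 2C, 1F, 1Cl → 0 + 1 + 1 = +2
C5: 2C, 1H, 1O → 0 − 1 + 1 = 0
C6: 1C, 1H, 2O → 0 − 1 + 2 = +1
The lowest value is -2.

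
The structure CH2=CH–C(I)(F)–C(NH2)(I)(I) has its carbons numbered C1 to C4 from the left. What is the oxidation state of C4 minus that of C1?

+5

C4: 1C, 1N, 2I → 0 + 1 + 2 = +3
C1: 2C, 2H → 0 − 2 = -2
Difference: +3 − (-2) = +5.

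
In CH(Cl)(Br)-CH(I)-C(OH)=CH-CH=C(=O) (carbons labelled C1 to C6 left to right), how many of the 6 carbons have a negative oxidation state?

2

Bonds to more-electronegative neighbours contribute +1 each, bonds to H or metals contribute −1 each, and C–C bonds contribute 0. Tallying each carbon:
C1: 1C, 1H, 1Cl, 1Br → 0 − 1 + 1 + 1 = +1
C2: 2C, 1H, 1I → 0 − 1 + 1 = 0
C3: 3C, 1O → 0 + 1 = +1
C4: 3C, 1H → 0 − 1 = -1
C5: 3C, 1H → 0 − 1 = -1
C6: 2C, 2O → 0 + 2 = +2
2 carbons (C4, C5) meet the condition.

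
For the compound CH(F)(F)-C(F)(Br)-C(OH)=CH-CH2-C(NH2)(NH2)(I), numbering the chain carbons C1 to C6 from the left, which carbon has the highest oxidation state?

C6

Tallying each carbon's bonds:
C1: 1C, 1H, 2F → 0 − 1 + 2 = +1
C2: 2C, 1F, 1Br → 0 + 1 + 1 = +2
C3: 3C, 1O → 0 + 1 = +1
C4: 3C, 1H → 0 − 1 = -1
C5: 2C, 2H → 0 − 2 = -2
C6: 1C, 2N, 1I → 0 + 2 + 1 = +3
The most oxidised carbon is C6 at +3.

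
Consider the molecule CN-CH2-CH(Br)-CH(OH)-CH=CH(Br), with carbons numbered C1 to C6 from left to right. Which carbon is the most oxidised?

C1

Tallying each carbon's bonds:
C1: 1C, 3N → 0 + 3 = +3
C2: 2C, 2H → 0 − 2 = -2
C3: 2C, 1H, 1Br → 0 − 1 + 1 = 0
C4: 2C, 1H, 1O → 0 − 1 + 1 = 0
C5: 3C, 1H → 0 − 1 = -1
C6: 2C, 1H, 1Br → 0 − 1 + 1 = 0
The most oxidised carbon is C1 at +3.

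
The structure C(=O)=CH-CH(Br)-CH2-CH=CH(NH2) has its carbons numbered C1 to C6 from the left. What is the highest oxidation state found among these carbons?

+2

Tallying each carbon's bonds:
C1: 2C, 2O → 0 + 2 = +2
C2: 3C, 1H → 0 − 1 = -1
C3: 2C, 1H, 1Br → 0 − 1 + 1 = 0
C4: 2C, 2H → 0 − 2 = -2
C5: 3C, 1H → 0 − 1 = -1
C6: 2C, 1H, 1N → 0 − 1 + 1 = 0
The highest value is +2.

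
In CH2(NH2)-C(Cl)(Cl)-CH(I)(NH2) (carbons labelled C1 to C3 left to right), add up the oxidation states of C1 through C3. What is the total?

+2

Tallying each carbon's bonds:
C1: 1C, 2H, 1N → 0 − 2 + 1 = -1
C2: 2C, 2Cl → 0 + 2 = +2
C3: 1C, 1H, 1N, 1I → 0 − 1 + 1 + 1 = +1
Sum = -1 + 2 + 1 = +2.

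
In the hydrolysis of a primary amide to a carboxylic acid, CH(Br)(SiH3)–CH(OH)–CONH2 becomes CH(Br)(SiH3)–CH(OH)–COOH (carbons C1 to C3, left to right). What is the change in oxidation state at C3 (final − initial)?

Before: C3 has 1 bond to C, 2 bonds to O, 1 bond to N → oxidation state +3.
After: C3 has 1 bond to C, 3 bonds to O → oxidation state +3.
Δ = +3 − (+3) = 0, so no net redox change at C3.

0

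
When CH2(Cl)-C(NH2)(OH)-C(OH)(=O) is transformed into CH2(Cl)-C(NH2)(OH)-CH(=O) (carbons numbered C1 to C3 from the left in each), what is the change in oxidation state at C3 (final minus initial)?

-2

Before: C3 has 1 bond to C, 3 bonds to O → oxidation state +3.
After: C3 has 1 bond to C, 1 bond to H, 2 bonds to O → oxidation state +1.
Δ = +1 − (+3) = -2, so this is a reduction at C3.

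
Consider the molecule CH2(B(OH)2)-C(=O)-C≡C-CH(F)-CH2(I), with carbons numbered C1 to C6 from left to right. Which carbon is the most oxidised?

C2

Tallying each carbon's bonds:
C1: 1C, 2H, 1B → 0 − 2 − 1 = -3
C2: 2C, 2O → 0 + 2 = +2
C3: 4C → 0 = 0
C4: 4C → 0 = 0
C5: 2C, 1H, 1F → 0 − 1 + 1 = 0
C6: 1C, 2H, 1I → 0 − 2 + 1 = -1
The most oxidised carbon is C2 at +2.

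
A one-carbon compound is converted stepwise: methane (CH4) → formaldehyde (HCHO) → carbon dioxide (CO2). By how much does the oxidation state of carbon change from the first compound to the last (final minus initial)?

+8

Carbon oxidation states along the series — methane: -4, formaldehyde: 0, carbon dioxide: +4.
Net change = +4 − (-4) = +8.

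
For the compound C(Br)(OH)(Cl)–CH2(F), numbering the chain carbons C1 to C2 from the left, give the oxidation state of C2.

Each bond to a more electronegative atom (O, N, halogen) counts +1, each bond to a less electronegative atom (H, metal, B, Si) counts −1, and each C–C bond counts 0.
C2 has one bond to C (0), one bond to H (-1), one bond to F (+1), one bond to H (-1).
Oxidation state = 0 − 1 + 1 − 1 = -1.

-1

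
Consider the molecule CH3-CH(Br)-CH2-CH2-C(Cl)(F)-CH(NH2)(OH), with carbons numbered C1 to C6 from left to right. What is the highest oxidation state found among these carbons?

Tallying each carbon's bonds:
C1: 1C, 3H → 0 − 3 = -3
C2: 2C, 1H, 1Br → 0 − 1 + 1 = 0
C3: 2C, 2H → 0 − 2 = -2
C4: 2C, 2H → 0 − 2 = -2
C5: 2C, 1F, 1Cl → 0 + 1 + 1 = +2
C6: 1C, 1H, 1O, 1N → 0 − 1 + 1 + 1 = +1
The highest value is +2.

+2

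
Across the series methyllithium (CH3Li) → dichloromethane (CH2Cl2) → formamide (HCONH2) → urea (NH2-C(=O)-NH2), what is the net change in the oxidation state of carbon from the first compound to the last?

Carbon oxidation states along the series — methyllithium: -4, dichloromethane: 0, formamide: +2, urea: +4.
Net change = +4 − (-4) = +8.

+8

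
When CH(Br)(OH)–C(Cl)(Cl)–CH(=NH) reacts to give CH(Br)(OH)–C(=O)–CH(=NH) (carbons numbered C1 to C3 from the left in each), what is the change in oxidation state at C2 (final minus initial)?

0

Before: C2 has 2 bonds to C, 2 bonds to Cl → oxidation state +2.
After: C2 has 2 bonds to C, 2 bonds to O → oxidation state +2.
Δ = +2 − (+2) = 0, so no net redox change at C2.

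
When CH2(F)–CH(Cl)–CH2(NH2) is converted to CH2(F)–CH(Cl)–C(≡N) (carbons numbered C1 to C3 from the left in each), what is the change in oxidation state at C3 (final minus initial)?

Before: C3 has 1 bond to C, 2 bonds to H, 1 bond to N → oxidation state -1.
After: C3 has 1 bond to C, 3 bonds to N → oxidation state +3.
Δ = +3 − (-1) = +4, so this is an oxidation at C3.

+4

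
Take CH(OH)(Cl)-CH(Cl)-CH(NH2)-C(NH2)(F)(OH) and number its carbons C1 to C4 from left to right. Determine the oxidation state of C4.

+3

Each bond to a more electronegative atom (O, N, halogen) counts +1, each bond to a less electronegative atom (H, metal, B, Si) counts −1, and each C–C bond counts 0.
C4 has one bond to C (0), one bond to N (+1), one bond to F (+1), one bond to O (+1).
Oxidation state = 0 + 1 + 1 + 1 = +3.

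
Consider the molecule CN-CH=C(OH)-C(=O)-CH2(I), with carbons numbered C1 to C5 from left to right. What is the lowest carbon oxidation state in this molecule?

Tallying each carbon's bonds:
C1: 1C, 3N → 0 + 3 = +3
C2: 3C, 1H → 0 − 1 = -1
C3: 3C, 1O → 0 + 1 = +1
C4: 2C, 2O → 0 + 2 = +2
C5: 1C, 2H, 1I → 0 − 2 + 1 = -1
The lowest value is -1.

-1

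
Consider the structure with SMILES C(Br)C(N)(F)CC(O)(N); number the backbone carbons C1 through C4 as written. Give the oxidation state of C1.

Bonds to more-electronegative neighbours contribute +1 each, bonds to H or metals contribute −1 each, and C–C bonds contribute 0.
C1 has one bond to C (0), one bond to H (-1), one bond to H (-1), one bond to Br (+1).
Oxidation state = 0 − 1 − 1 + 1 = -1.

-1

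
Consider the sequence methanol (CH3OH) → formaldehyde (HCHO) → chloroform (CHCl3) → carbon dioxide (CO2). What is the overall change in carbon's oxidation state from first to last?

+6

Carbon oxidation states along the series — methanol: -2, formaldehyde: 0, chloroform: +2, carbon dioxide: +4.
Net change = +4 − (-2) = +6.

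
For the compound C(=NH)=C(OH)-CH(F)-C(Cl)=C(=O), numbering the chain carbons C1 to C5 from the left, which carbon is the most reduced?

Assign +1 per bond to O/N/halogen, −1 per bond to H or an electropositive element, and 0 per bond to carbon. Tallying each carbon:
C1: 2C, 2N → 0 + 2 = +2
C2: 3C, 1O → 0 + 1 = +1
C3: 2C, 1H, 1F → 0 − 1 + 1 = 0
C4: 3C, 1Cl → 0 + 1 = +1
C5: 2C, 2O → 0 + 2 = +2
The most reduced carbon is C3 at 0.

C3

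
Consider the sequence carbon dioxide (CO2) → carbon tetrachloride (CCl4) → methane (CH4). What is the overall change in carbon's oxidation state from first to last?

-8

Carbon oxidation states along the series — carbon dioxide: +4, carbon tetrachloride: +4, methane: -4.
Net change = -4 − (+4) = -8.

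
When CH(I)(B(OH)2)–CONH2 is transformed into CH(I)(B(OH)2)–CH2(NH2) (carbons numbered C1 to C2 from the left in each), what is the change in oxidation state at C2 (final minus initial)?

Before: C2 has 1 bond to C, 2 bonds to O, 1 bond to N → oxidation state +3.
After: C2 has 1 bond to C, 2 bonds to H, 1 bond to N → oxidation state -1.
Δ = -1 − (+3) = -4, so this is a reduction at C2.

-4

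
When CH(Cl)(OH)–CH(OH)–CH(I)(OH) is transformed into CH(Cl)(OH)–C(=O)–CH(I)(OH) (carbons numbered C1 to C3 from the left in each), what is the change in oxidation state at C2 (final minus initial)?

+2

Before: C2 has 2 bonds to C, 1 bond to H, 1 bond to O → oxidation state 0.
After: C2 has 2 bonds to C, 2 bonds to O → oxidation state +2.
Δ = +2 − (0) = +2, so this is an oxidation at C2.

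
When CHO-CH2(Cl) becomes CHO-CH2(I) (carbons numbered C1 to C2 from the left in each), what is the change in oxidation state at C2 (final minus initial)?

Before: C2 has 1 bond to C, 2 bonds to H, 1 bond to Cl → oxidation state -1.
After: C2 has 1 bond to C, 2 bonds to H, 1 bond to I → oxidation state -1.
Δ = -1 − (-1) = 0, so no net redox change at C2.

0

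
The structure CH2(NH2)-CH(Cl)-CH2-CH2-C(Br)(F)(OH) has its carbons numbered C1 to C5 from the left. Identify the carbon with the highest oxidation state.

Tallying each carbon's bonds:
C1: 1C, 2H, 1N → 0 − 2 + 1 = -1
C2: 2C, 1H, 1Cl → 0 − 1 + 1 = 0
C3: 2C, 2H → 0 − 2 = -2
C4: 2C, 2H → 0 − 2 = -2
C5: 1C, 1O, 1F, 1Br → 0 + 1 + 1 + 1 = +3
The most oxidised carbon is C5 at +3.

C5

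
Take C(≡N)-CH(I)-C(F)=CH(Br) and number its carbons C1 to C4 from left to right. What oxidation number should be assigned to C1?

+3

Bonds to more-electronegative neighbours contribute +1 each, bonds to H or metals contribute −1 each, and C–C bonds contribute 0.
C1 has one bond to C (0), a triple bond to N (3×+1 = +3).
Oxidation state = 0 + 3 = +3.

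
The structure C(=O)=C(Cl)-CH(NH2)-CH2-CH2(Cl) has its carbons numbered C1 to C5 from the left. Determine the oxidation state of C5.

-1

Bonds to more-electronegative neighbours contribute +1 each, bonds to H or metals contribute −1 each, and C–C bonds contribute 0.
C5 has one bond to C (0), one bond to H (-1), one bond to H (-1), one bond to Cl (+1).
Oxidation state = 0 − 1 − 1 + 1 = -1.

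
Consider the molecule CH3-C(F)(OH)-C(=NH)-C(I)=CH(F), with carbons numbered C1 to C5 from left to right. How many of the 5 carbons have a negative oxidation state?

1

Tallying each carbon's bonds:
C1: 1C, 3H → 0 − 3 = -3
C2: 2C, 1O, 1F → 0 + 1 + 1 = +2
C3: 2C, 2N → 0 + 2 = +2
C4: 3C, 1I → 0 + 1 = +1
C5: 2C, 1H, 1F → 0 − 1 + 1 = 0
1 carbon (C1) meets the condition.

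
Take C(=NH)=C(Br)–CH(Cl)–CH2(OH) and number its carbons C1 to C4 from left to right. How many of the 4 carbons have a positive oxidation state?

2

Count +1 for every bond to an atom more electronegative than carbon and −1 for every bond to one less electronegative; C–C bonds are 0. Tallying each carbon:
C1: 2C, 2N → 0 + 2 = +2
C2: 3C, 1Br → 0 + 1 = +1
C3: 2C, 1H, 1Cl → 0 − 1 + 1 = 0
C4: 1C, 2H, 1O → 0 − 2 + 1 = -1
2 carbons (C1, C2) meet the condition.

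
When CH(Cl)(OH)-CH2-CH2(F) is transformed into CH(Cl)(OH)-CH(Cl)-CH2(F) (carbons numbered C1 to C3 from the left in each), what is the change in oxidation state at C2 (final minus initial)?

+2

Before: C2 has 2 bonds to C, 2 bonds to H → oxidation state -2.
After: C2 has 2 bonds to C, 1 bond to H, 1 bond to Cl → oxidation state 0.
Δ = 0 − (-2) = +2, so this is an oxidation at C2.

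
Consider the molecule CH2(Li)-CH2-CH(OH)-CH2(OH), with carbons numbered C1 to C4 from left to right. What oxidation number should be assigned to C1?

-3

C1 has one bond to C (0), one bond to H (-1), one bond to Li (-1), one bond to H (-1).
Oxidation state = 0 − 1 − 1 − 1 = -3.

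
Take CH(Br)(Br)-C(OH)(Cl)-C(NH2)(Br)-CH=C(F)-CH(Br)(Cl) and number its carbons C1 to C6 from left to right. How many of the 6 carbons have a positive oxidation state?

Tallying each carbon's bonds:
C1: 1C, 1H, 2Br → 0 − 1 + 2 = +1
C2: 2C, 1O, 1Cl → 0 + 1 + 1 = +2
C3: 2C, 1N, 1Br → 0 + 1 + 1 = +2
C4: 3C, 1H → 0 − 1 = -1
C5: 3C, 1F → 0 + 1 = +1
C6: 1C, 1H, 1Cl, 1Br → 0 − 1 + 1 + 1 = +1
5 carbons (C1, C2, C3, C5, C6) meet the condition.

5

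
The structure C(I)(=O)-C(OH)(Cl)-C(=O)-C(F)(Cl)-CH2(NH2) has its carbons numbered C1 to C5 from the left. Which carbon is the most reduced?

Each bond to a more electronegative atom (O, N, halogen) counts +1, each bond to a less electronegative atom (H, metal, B, Si) counts −1, and each C–C bond counts 0. Tallying each carbon:
C1: 1C, 2O, 1I → 0 + 2 + 1 = +3
C2: 2C, 1O, 1Cl → 0 + 1 + 1 = +2
C3: 2C, 2O → 0 + 2 = +2
C4: 2C, 1F, 1Cl → 0 + 1 + 1 = +2
C5: 1C, 2H, 1N → 0 − 2 + 1 = -1
The most reduced carbon is C5 at -1.

C5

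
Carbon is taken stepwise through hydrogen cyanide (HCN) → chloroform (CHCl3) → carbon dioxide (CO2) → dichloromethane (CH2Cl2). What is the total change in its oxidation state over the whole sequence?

-2

Carbon oxidation states along the series — hydrogen cyanide: +2, chloroform: +2, carbon dioxide: +4, dichloromethane: 0.
Net change = 0 − (+2) = -2.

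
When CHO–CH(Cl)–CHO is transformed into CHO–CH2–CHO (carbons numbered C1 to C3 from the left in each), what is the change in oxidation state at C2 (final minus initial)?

Before: C2 has 2 bonds to C, 1 bond to H, 1 bond to Cl → oxidation state 0.
After: C2 has 2 bonds to C, 2 bonds to H → oxidation state -2.
Δ = -2 − (0) = -2, so this is a reduction at C2.

-2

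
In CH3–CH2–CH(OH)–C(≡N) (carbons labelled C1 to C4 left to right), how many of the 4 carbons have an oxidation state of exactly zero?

Tallying each carbon's bonds:
C1: 1C, 3H → 0 − 3 = -3
C2: 2C, 2H → 0 − 2 = -2
C3: 2C, 1H, 1O → 0 − 1 + 1 = 0
C4: 1C, 3N → 0 + 3 = +3
1 carbon (C3) meets the condition.

1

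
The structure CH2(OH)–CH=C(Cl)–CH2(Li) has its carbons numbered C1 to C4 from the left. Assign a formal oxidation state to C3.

+1

Bonds to more-electronegative neighbours contribute +1 each, bonds to H or metals contribute −1 each, and C–C bonds contribute 0.
C3 has a double bond to C (2×0 = 0), one bond to C (0), one bond to Cl (+1).
Oxidation state = 0 + 0 + 1 = +1.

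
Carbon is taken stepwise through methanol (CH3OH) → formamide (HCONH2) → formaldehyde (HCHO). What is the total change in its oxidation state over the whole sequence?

+2

Carbon oxidation states along the series — methanol: -2, formamide: +2, formaldehyde: 0.
Net change = 0 − (-2) = +2.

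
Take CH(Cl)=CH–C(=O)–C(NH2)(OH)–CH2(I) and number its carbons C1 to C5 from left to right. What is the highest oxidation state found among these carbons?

Each bond to a more electronegative atom (O, N, halogen) counts +1, each bond to a less electronegative atom (H, metal, B, Si) counts −1, and each C–C bond counts 0. Tallying each carbon:
C1: 2C, 1H, 1Cl → 0 − 1 + 1 = 0
C2: 3C, 1H → 0 − 1 = -1
C3: 2C, 2O → 0 + 2 = +2
C4: 2C, 1O, 1N → 0 + 1 + 1 = +2
C5: 1C, 2H, 1I → 0 − 2 + 1 = -1
The highest value is +2.

+2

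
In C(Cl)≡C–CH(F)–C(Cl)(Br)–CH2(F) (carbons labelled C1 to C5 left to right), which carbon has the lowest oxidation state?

C5

Tallying each carbon's bonds:
C1: 3C, 1Cl → 0 + 1 = +1
C2: 4C → 0 = 0
C3: 2C, 1H, 1F → 0 − 1 + 1 = 0
C4: 2C, 1Cl, 1Br → 0 + 1 + 1 = +2
C5: 1C, 2H, 1F → 0 − 2 + 1 = -1
The most reduced carbon is C5 at -1.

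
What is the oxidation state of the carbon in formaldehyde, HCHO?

Bonds to more-electronegative neighbours contribute +1 each, bonds to H or metals contribute −1 each, and C–C bonds contribute 0.
The carbon has one bond to H (-1), one bond to H (-1), a double bond to O (2×+1 = +2).
Oxidation state = -1 − 1 + 2 = 0.

0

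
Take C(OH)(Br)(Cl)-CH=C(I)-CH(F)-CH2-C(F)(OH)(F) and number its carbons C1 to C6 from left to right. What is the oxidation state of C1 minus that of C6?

0

C1: 1C, 1O, 1Cl, 1Br → 0 + 1 + 1 + 1 = +3
C6: 1C, 1O, 2F → 0 + 1 + 2 = +3
Difference: +3 − (+3) = 0.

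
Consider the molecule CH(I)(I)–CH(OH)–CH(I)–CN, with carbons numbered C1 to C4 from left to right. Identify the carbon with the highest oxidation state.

Assign +1 per bond to O/N/halogen, −1 per bond to H or an electropositive element, and 0 per bond to carbon. Tallying each carbon:
C1: 1C, 1H, 2I → 0 − 1 + 2 = +1
C2: 2C, 1H, 1O → 0 − 1 + 1 = 0
C3: 2C, 1H, 1I → 0 − 1 + 1 = 0
C4: 1C, 3N → 0 + 3 = +3
The most oxidised carbon is C4 at +3.

C4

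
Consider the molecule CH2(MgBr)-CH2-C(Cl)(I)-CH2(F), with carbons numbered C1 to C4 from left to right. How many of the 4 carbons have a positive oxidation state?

1

Tallying each carbon's bonds:
C1: 1C, 2H, 1Mg → 0 − 2 − 1 = -3
C2: 2C, 2H → 0 − 2 = -2
C3: 2C, 1Cl, 1I → 0 + 1 + 1 = +2
C4: 1C, 2H, 1F → 0 − 2 + 1 = -1
1 carbon (C3) meets the condition.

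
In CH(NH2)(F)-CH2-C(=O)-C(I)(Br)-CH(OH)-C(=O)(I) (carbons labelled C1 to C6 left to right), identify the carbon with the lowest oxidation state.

Count +1 for every bond to an atom more electronegative than carbon and −1 for every bond to one less electronegative; C–C bonds are 0. Tallying each carbon:
C1: 1C, 1H, 1N, 1F → 0 − 1 + 1 + 1 = +1
C2: 2C, 2H → 0 − 2 = -2
C3: 2C, 2O → 0 + 2 = +2
C4: 2C, 1Br, 1I → 0 + 1 + 1 = +2
C5: 2C, 1H, 1O → 0 − 1 + 1 = 0
C6: 1C, 2O, 1I → 0 + 2 + 1 = +3
The most reduced carbon is C2 at -2.

C2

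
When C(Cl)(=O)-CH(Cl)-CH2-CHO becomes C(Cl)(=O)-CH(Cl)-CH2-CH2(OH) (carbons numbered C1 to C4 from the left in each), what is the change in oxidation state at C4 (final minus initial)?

-2

Before: C4 has 1 bond to C, 1 bond to H, 2 bonds to O → oxidation state +1.
After: C4 has 1 bond to C, 2 bonds to H, 1 bond to O → oxidation state -1.
Δ = -1 − (+1) = -2, so this is a reduction at C4.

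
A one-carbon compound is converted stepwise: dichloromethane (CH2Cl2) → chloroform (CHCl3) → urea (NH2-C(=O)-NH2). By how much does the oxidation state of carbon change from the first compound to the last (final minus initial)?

Carbon oxidation states along the series — dichloromethane: 0, chloroform: +2, urea: +4.
Net change = +4 − (0) = +4.

+4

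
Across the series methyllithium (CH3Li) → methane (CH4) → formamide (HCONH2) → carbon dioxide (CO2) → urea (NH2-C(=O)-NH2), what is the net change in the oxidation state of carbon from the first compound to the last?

+8

Carbon oxidation states along the series — methyllithium: -4, methane: -4, formamide: +2, carbon dioxide: +4, urea: +4.
Net change = +4 − (-4) = +8.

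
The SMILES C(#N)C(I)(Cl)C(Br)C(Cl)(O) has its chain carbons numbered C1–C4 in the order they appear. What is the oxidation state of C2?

Count +1 for every bond to an atom more electronegative than carbon and −1 for every bond to one less electronegative; C–C bonds are 0.
C2 has one bond to C (0), one bond to C (0), one bond to I (+1), one bond to Cl (+1).
Oxidation state = 0 + 0 + 1 + 1 = +2.

+2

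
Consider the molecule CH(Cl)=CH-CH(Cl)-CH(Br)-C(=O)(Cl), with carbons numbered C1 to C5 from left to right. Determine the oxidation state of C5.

Count +1 for every bond to an atom more electronegative than carbon and −1 for every bond to one less electronegative; C–C bonds are 0.
C5 has one bond to C (0), a double bond to O (2×+1 = +2), one bond to Cl (+1).
Oxidation state = 0 + 2 + 1 = +3.

+3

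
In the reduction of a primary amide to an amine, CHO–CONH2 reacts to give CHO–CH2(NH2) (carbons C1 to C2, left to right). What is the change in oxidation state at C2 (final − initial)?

-4

Before: C2 has 1 bond to C, 2 bonds to O, 1 bond to N → oxidation state +3.
After: C2 has 1 bond to C, 2 bonds to H, 1 bond to N → oxidation state -1.
Δ = -1 − (+3) = -4, so this is a reduction at C2.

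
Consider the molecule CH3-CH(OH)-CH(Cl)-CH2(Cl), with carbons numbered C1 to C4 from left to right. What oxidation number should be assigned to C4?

-1

C4 has one bond to C (0), one bond to H (-1), one bond to H (-1), one bond to Cl (+1).
Oxidation state = 0 − 1 − 1 + 1 = -1.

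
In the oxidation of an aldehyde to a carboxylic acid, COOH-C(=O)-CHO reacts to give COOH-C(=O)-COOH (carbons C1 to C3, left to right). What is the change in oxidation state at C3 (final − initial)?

+2

Before: C3 has 1 bond to C, 1 bond to H, 2 bonds to O → oxidation state +1.
After: C3 has 1 bond to C, 3 bonds to O → oxidation state +3.
Δ = +3 − (+1) = +2, so this is an oxidation at C3.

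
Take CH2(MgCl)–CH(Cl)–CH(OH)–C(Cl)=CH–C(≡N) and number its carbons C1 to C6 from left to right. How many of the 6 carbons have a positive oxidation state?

2

Count +1 for every bond to an atom more electronegative than carbon and −1 for every bond to one less electronegative; C–C bonds are 0. Tallying each carbon:
C1: 1C, 2H, 1Mg → 0 − 2 − 1 = -3
C2: 2C, 1H, 1Cl → 0 − 1 + 1 = 0
C3: 2C, 1H, 1O → 0 − 1 + 1 = 0
C4: 3C, 1Cl → 0 + 1 = +1
C5: 3C, 1H → 0 − 1 = -1
C6: 1C, 3N → 0 + 3 = +3
2 carbons (C4, C6) meet the condition.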